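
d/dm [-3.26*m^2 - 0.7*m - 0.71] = -6.52*m - 0.7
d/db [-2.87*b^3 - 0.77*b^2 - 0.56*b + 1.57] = -8.61*b^2 - 1.54*b - 0.56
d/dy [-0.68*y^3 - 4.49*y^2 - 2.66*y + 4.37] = -2.04*y^2 - 8.98*y - 2.66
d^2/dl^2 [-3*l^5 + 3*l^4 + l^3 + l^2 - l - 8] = -60*l^3 + 36*l^2 + 6*l + 2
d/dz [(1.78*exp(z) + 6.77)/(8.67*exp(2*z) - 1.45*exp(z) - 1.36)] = (-15.4326*exp(2*z) - 117.3918*exp(z) + 7.3957)*exp(z)/(75.1689*exp(4*z) - 25.143*exp(3*z) - 21.4799*exp(2*z) + 3.944*exp(z) + 1.8496)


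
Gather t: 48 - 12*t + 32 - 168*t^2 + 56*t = -168*t^2 + 44*t + 80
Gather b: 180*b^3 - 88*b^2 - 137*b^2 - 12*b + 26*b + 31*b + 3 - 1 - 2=180*b^3 - 225*b^2 + 45*b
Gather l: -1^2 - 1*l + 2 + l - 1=0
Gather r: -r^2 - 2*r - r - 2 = -r^2 - 3*r - 2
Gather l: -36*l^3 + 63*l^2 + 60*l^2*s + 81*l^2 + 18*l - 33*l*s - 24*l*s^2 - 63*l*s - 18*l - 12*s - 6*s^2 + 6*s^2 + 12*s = -36*l^3 + l^2*(60*s + 144) + l*(-24*s^2 - 96*s)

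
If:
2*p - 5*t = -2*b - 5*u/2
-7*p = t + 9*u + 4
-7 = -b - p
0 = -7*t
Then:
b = 13/35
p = 232/35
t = 0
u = -28/5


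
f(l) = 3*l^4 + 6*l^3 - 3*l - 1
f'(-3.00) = -165.00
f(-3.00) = 89.00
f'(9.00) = 10203.00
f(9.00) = 24029.00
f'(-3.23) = -219.59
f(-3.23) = 133.04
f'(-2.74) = -114.71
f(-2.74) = 52.89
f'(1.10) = 34.75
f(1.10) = 8.08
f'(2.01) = 167.17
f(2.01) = 90.66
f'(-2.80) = -125.30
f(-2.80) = 60.08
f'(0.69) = 9.51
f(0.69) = -0.42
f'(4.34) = 1317.00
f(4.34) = 1540.80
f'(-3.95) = -461.71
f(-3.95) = 371.38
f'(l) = 12*l^3 + 18*l^2 - 3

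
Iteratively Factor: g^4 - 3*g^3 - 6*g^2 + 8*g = (g + 2)*(g^3 - 5*g^2 + 4*g) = (g - 1)*(g + 2)*(g^2 - 4*g) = g*(g - 1)*(g + 2)*(g - 4)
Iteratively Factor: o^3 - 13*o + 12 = (o + 4)*(o^2 - 4*o + 3) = (o - 3)*(o + 4)*(o - 1)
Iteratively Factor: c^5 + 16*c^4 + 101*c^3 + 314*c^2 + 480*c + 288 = (c + 4)*(c^4 + 12*c^3 + 53*c^2 + 102*c + 72) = (c + 3)*(c + 4)*(c^3 + 9*c^2 + 26*c + 24) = (c + 3)^2*(c + 4)*(c^2 + 6*c + 8) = (c + 3)^2*(c + 4)^2*(c + 2)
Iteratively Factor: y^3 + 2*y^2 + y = (y)*(y^2 + 2*y + 1) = y*(y + 1)*(y + 1)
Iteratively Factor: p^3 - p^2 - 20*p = (p)*(p^2 - p - 20) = p*(p + 4)*(p - 5)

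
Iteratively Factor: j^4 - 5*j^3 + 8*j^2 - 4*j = (j)*(j^3 - 5*j^2 + 8*j - 4) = j*(j - 2)*(j^2 - 3*j + 2) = j*(j - 2)*(j - 1)*(j - 2)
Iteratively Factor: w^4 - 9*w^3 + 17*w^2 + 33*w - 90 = (w - 5)*(w^3 - 4*w^2 - 3*w + 18) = (w - 5)*(w - 3)*(w^2 - w - 6) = (w - 5)*(w - 3)*(w + 2)*(w - 3)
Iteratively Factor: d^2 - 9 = (d - 3)*(d + 3)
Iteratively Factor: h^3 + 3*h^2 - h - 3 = (h + 3)*(h^2 - 1) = (h - 1)*(h + 3)*(h + 1)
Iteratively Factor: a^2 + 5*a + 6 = (a + 2)*(a + 3)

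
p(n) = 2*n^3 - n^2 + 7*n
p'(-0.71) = 11.44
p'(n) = 6*n^2 - 2*n + 7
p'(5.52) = 178.78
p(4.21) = 160.98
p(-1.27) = -14.60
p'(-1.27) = 19.22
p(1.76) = 20.13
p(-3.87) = -157.99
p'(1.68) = 20.57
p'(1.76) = 22.07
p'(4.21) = 104.92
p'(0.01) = 6.98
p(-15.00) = -7080.00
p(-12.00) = -3684.00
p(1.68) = 18.42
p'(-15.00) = 1387.00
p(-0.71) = -6.19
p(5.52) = 344.56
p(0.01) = 0.07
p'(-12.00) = 895.00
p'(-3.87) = 104.60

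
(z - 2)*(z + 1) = z^2 - z - 2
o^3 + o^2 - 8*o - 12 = (o - 3)*(o + 2)^2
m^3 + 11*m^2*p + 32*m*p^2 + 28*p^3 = (m + 2*p)^2*(m + 7*p)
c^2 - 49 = (c - 7)*(c + 7)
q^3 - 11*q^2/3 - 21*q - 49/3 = (q - 7)*(q + 1)*(q + 7/3)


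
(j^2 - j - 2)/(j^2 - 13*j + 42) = (j^2 - j - 2)/(j^2 - 13*j + 42)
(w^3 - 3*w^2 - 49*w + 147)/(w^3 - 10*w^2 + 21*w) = (w + 7)/w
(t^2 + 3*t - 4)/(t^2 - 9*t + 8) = (t + 4)/(t - 8)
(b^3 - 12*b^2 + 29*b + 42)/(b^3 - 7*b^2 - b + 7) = (b - 6)/(b - 1)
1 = 1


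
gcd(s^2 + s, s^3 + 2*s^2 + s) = s^2 + s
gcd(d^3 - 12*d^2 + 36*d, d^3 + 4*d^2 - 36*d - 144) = d - 6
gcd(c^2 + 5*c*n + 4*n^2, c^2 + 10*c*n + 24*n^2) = c + 4*n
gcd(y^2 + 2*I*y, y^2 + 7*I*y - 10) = y + 2*I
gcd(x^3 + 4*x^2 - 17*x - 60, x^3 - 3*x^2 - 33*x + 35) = x + 5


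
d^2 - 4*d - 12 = (d - 6)*(d + 2)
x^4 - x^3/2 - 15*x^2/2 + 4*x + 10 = (x - 2)^2*(x + 1)*(x + 5/2)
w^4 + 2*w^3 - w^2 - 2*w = w*(w - 1)*(w + 1)*(w + 2)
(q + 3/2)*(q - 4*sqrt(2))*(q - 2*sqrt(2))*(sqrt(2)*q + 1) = sqrt(2)*q^4 - 11*q^3 + 3*sqrt(2)*q^3/2 - 33*q^2/2 + 10*sqrt(2)*q^2 + 16*q + 15*sqrt(2)*q + 24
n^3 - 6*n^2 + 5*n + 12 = (n - 4)*(n - 3)*(n + 1)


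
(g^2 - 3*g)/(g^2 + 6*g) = (g - 3)/(g + 6)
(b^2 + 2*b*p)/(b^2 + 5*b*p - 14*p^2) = b*(b + 2*p)/(b^2 + 5*b*p - 14*p^2)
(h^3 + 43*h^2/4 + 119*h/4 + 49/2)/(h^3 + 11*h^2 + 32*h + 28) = (h + 7/4)/(h + 2)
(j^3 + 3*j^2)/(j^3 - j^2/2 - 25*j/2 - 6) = 2*j^2/(2*j^2 - 7*j - 4)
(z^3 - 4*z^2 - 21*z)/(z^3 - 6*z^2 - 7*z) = (z + 3)/(z + 1)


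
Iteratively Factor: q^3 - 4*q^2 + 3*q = (q - 3)*(q^2 - q) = q*(q - 3)*(q - 1)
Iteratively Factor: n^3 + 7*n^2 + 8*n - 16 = (n - 1)*(n^2 + 8*n + 16) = (n - 1)*(n + 4)*(n + 4)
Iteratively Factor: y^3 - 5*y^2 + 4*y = (y - 4)*(y^2 - y) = y*(y - 4)*(y - 1)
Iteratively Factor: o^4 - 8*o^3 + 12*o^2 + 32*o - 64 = (o - 2)*(o^3 - 6*o^2 + 32) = (o - 4)*(o - 2)*(o^2 - 2*o - 8) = (o - 4)*(o - 2)*(o + 2)*(o - 4)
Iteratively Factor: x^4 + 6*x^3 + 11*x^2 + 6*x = (x)*(x^3 + 6*x^2 + 11*x + 6) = x*(x + 3)*(x^2 + 3*x + 2) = x*(x + 2)*(x + 3)*(x + 1)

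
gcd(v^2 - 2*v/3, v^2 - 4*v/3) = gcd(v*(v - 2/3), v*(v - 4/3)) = v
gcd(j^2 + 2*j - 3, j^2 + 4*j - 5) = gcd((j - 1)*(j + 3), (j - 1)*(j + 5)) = j - 1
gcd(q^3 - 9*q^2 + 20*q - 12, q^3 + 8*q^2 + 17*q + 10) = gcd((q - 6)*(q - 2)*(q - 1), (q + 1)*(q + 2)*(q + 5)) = 1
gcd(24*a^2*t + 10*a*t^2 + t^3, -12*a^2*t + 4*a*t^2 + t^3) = 6*a*t + t^2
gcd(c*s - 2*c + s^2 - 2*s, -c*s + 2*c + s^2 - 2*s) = s - 2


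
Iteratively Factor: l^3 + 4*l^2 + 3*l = (l + 1)*(l^2 + 3*l) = l*(l + 1)*(l + 3)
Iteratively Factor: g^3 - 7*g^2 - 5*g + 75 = (g - 5)*(g^2 - 2*g - 15) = (g - 5)*(g + 3)*(g - 5)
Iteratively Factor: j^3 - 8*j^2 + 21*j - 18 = (j - 3)*(j^2 - 5*j + 6) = (j - 3)^2*(j - 2)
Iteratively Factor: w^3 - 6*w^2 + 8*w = (w - 4)*(w^2 - 2*w) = (w - 4)*(w - 2)*(w)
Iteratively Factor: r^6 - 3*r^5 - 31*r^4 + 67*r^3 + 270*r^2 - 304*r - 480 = (r + 3)*(r^5 - 6*r^4 - 13*r^3 + 106*r^2 - 48*r - 160) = (r - 5)*(r + 3)*(r^4 - r^3 - 18*r^2 + 16*r + 32) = (r - 5)*(r - 4)*(r + 3)*(r^3 + 3*r^2 - 6*r - 8) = (r - 5)*(r - 4)*(r + 3)*(r + 4)*(r^2 - r - 2) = (r - 5)*(r - 4)*(r + 1)*(r + 3)*(r + 4)*(r - 2)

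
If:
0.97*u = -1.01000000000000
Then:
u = -1.04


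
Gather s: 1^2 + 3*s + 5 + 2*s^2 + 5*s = 2*s^2 + 8*s + 6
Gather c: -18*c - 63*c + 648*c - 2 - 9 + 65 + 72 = 567*c + 126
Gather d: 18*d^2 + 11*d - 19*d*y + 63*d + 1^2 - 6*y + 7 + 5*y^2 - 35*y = 18*d^2 + d*(74 - 19*y) + 5*y^2 - 41*y + 8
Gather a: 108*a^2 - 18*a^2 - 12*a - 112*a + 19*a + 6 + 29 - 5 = 90*a^2 - 105*a + 30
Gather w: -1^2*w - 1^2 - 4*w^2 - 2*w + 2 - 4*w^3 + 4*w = -4*w^3 - 4*w^2 + w + 1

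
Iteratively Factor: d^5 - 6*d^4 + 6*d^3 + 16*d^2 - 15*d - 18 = (d + 1)*(d^4 - 7*d^3 + 13*d^2 + 3*d - 18) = (d + 1)^2*(d^3 - 8*d^2 + 21*d - 18) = (d - 3)*(d + 1)^2*(d^2 - 5*d + 6) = (d - 3)*(d - 2)*(d + 1)^2*(d - 3)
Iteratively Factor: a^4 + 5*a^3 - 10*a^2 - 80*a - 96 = (a - 4)*(a^3 + 9*a^2 + 26*a + 24) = (a - 4)*(a + 4)*(a^2 + 5*a + 6) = (a - 4)*(a + 3)*(a + 4)*(a + 2)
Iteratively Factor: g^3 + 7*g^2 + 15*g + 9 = (g + 3)*(g^2 + 4*g + 3) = (g + 3)^2*(g + 1)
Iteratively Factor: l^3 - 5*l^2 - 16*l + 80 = (l - 5)*(l^2 - 16) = (l - 5)*(l + 4)*(l - 4)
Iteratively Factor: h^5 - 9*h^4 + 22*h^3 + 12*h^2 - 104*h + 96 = (h - 3)*(h^4 - 6*h^3 + 4*h^2 + 24*h - 32) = (h - 3)*(h - 2)*(h^3 - 4*h^2 - 4*h + 16) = (h - 3)*(h - 2)*(h + 2)*(h^2 - 6*h + 8) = (h - 4)*(h - 3)*(h - 2)*(h + 2)*(h - 2)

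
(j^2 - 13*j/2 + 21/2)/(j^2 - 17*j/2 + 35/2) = (j - 3)/(j - 5)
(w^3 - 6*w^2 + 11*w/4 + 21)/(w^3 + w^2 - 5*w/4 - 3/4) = (2*w^2 - 15*w + 28)/(2*w^2 - w - 1)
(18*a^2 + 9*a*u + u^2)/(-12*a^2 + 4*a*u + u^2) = (3*a + u)/(-2*a + u)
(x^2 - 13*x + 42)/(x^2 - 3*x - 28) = (x - 6)/(x + 4)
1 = 1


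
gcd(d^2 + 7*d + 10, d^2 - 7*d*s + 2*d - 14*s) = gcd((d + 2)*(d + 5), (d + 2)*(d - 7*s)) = d + 2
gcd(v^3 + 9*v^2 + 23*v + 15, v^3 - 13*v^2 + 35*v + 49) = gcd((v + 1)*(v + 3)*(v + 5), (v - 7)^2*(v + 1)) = v + 1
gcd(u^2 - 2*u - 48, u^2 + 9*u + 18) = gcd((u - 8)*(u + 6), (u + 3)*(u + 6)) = u + 6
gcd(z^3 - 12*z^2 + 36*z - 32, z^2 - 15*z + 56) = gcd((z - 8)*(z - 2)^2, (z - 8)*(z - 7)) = z - 8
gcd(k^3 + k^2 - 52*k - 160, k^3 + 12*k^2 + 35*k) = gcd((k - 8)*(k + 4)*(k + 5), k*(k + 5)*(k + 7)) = k + 5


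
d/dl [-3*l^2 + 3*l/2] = 3/2 - 6*l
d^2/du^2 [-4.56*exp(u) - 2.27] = -4.56*exp(u)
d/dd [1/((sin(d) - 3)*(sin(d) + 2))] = (-sin(2*d) + cos(d))/((sin(d) - 3)^2*(sin(d) + 2)^2)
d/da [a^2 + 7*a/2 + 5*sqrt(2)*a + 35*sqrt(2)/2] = 2*a + 7/2 + 5*sqrt(2)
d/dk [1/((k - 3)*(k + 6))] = (-2*k - 3)/(k^4 + 6*k^3 - 27*k^2 - 108*k + 324)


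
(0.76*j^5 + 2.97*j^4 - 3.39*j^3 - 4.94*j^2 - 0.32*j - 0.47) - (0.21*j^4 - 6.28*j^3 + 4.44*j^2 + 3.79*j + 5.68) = 0.76*j^5 + 2.76*j^4 + 2.89*j^3 - 9.38*j^2 - 4.11*j - 6.15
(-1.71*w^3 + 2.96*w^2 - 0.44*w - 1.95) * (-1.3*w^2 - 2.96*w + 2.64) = 2.223*w^5 + 1.2136*w^4 - 12.704*w^3 + 11.6518*w^2 + 4.6104*w - 5.148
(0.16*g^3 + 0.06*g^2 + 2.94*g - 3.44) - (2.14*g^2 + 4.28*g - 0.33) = 0.16*g^3 - 2.08*g^2 - 1.34*g - 3.11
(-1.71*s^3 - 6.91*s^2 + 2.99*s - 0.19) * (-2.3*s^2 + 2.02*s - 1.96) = 3.933*s^5 + 12.4388*s^4 - 17.4836*s^3 + 20.0204*s^2 - 6.2442*s + 0.3724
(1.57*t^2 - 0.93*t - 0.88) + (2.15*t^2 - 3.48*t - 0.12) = 3.72*t^2 - 4.41*t - 1.0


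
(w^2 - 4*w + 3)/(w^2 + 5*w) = (w^2 - 4*w + 3)/(w*(w + 5))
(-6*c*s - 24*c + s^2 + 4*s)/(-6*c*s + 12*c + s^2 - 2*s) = (s + 4)/(s - 2)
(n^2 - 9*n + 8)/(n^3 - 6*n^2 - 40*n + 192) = (n - 1)/(n^2 + 2*n - 24)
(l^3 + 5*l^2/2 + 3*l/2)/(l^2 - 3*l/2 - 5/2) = l*(2*l + 3)/(2*l - 5)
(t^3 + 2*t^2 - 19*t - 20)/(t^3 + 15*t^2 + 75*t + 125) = (t^2 - 3*t - 4)/(t^2 + 10*t + 25)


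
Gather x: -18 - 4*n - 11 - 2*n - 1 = -6*n - 30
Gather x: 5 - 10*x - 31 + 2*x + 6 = -8*x - 20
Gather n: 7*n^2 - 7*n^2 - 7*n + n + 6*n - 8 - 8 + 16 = 0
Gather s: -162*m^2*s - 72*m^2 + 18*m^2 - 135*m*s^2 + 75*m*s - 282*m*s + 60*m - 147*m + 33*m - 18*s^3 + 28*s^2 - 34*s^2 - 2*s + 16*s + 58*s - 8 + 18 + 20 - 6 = -54*m^2 - 54*m - 18*s^3 + s^2*(-135*m - 6) + s*(-162*m^2 - 207*m + 72) + 24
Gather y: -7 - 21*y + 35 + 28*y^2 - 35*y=28*y^2 - 56*y + 28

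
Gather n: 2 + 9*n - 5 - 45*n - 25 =-36*n - 28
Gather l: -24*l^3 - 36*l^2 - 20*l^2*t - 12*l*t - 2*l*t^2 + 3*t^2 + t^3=-24*l^3 + l^2*(-20*t - 36) + l*(-2*t^2 - 12*t) + t^3 + 3*t^2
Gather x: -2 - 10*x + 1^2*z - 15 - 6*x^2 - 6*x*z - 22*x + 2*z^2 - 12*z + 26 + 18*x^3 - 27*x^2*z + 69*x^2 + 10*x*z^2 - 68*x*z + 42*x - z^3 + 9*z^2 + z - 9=18*x^3 + x^2*(63 - 27*z) + x*(10*z^2 - 74*z + 10) - z^3 + 11*z^2 - 10*z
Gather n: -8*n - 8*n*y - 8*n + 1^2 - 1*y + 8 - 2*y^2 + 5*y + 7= n*(-8*y - 16) - 2*y^2 + 4*y + 16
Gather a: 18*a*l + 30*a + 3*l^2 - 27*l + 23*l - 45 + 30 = a*(18*l + 30) + 3*l^2 - 4*l - 15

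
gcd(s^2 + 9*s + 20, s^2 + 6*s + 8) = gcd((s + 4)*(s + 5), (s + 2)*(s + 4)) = s + 4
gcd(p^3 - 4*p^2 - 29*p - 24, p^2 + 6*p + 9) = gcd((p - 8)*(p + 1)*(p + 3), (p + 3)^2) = p + 3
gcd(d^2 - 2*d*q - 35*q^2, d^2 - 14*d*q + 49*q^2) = -d + 7*q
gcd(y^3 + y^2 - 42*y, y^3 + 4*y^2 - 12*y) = y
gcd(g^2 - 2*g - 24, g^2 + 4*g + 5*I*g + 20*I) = g + 4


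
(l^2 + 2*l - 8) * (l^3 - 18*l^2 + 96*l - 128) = l^5 - 16*l^4 + 52*l^3 + 208*l^2 - 1024*l + 1024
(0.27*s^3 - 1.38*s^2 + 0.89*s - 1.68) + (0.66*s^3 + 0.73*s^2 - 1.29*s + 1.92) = 0.93*s^3 - 0.65*s^2 - 0.4*s + 0.24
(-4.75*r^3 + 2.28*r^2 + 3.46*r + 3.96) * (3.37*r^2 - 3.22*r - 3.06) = -16.0075*r^5 + 22.9786*r^4 + 18.8536*r^3 - 4.7728*r^2 - 23.3388*r - 12.1176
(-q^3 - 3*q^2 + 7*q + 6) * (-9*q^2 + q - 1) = 9*q^5 + 26*q^4 - 65*q^3 - 44*q^2 - q - 6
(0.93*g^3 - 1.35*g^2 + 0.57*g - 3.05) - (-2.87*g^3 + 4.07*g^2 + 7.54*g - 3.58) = 3.8*g^3 - 5.42*g^2 - 6.97*g + 0.53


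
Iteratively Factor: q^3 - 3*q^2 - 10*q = (q - 5)*(q^2 + 2*q) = (q - 5)*(q + 2)*(q)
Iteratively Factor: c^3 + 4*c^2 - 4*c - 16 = (c + 4)*(c^2 - 4) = (c - 2)*(c + 4)*(c + 2)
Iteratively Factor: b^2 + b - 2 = (b + 2)*(b - 1)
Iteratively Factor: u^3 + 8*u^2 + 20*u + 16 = (u + 2)*(u^2 + 6*u + 8) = (u + 2)^2*(u + 4)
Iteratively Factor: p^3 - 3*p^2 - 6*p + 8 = (p - 1)*(p^2 - 2*p - 8) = (p - 1)*(p + 2)*(p - 4)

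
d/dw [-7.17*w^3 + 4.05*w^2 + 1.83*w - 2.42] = -21.51*w^2 + 8.1*w + 1.83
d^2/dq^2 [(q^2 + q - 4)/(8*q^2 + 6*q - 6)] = 2*(2*q^3 - 78*q^2 - 54*q - 33)/(64*q^6 + 144*q^5 - 36*q^4 - 189*q^3 + 27*q^2 + 81*q - 27)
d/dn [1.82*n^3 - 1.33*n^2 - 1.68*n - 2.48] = 5.46*n^2 - 2.66*n - 1.68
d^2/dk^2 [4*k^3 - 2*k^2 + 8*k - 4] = 24*k - 4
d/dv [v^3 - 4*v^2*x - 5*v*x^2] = 3*v^2 - 8*v*x - 5*x^2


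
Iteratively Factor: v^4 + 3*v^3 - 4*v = (v + 2)*(v^3 + v^2 - 2*v) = v*(v + 2)*(v^2 + v - 2) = v*(v + 2)^2*(v - 1)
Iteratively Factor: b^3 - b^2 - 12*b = (b - 4)*(b^2 + 3*b) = b*(b - 4)*(b + 3)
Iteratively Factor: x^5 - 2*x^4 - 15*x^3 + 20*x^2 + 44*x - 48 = (x - 2)*(x^4 - 15*x^2 - 10*x + 24) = (x - 2)*(x + 2)*(x^3 - 2*x^2 - 11*x + 12) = (x - 2)*(x - 1)*(x + 2)*(x^2 - x - 12) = (x - 4)*(x - 2)*(x - 1)*(x + 2)*(x + 3)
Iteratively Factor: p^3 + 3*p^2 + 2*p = (p)*(p^2 + 3*p + 2) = p*(p + 1)*(p + 2)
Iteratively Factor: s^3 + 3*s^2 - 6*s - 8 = (s - 2)*(s^2 + 5*s + 4) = (s - 2)*(s + 4)*(s + 1)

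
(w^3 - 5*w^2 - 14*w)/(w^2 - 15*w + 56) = w*(w + 2)/(w - 8)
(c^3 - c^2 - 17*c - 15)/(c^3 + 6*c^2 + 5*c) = (c^2 - 2*c - 15)/(c*(c + 5))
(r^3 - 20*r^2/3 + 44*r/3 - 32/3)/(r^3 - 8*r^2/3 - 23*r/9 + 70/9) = 3*(3*r^2 - 14*r + 16)/(9*r^2 - 6*r - 35)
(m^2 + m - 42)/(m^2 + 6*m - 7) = (m - 6)/(m - 1)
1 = 1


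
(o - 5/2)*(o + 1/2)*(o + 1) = o^3 - o^2 - 13*o/4 - 5/4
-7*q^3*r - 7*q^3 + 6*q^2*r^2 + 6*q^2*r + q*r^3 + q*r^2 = (-q + r)*(7*q + r)*(q*r + q)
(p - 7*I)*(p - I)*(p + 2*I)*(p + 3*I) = p^4 - 3*I*p^3 + 27*p^2 + 13*I*p + 42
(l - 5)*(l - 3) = l^2 - 8*l + 15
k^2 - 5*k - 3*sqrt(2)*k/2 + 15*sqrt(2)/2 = (k - 5)*(k - 3*sqrt(2)/2)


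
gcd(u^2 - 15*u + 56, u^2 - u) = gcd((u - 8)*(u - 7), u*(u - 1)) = 1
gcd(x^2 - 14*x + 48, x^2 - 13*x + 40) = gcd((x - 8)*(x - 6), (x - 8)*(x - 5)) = x - 8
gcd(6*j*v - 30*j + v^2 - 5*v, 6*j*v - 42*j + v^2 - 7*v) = 6*j + v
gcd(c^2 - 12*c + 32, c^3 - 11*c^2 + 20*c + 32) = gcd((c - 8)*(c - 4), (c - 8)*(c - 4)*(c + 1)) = c^2 - 12*c + 32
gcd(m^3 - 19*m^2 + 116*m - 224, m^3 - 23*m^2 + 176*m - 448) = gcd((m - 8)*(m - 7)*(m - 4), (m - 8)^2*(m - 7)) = m^2 - 15*m + 56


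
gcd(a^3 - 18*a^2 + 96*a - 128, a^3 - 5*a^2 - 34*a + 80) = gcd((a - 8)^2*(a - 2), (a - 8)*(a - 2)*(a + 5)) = a^2 - 10*a + 16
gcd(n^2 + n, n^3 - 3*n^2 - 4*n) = n^2 + n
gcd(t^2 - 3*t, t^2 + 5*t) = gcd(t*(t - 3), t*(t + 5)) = t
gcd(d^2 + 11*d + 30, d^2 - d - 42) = d + 6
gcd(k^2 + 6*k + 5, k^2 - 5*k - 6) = k + 1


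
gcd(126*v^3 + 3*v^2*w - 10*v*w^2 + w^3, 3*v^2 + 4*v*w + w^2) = 3*v + w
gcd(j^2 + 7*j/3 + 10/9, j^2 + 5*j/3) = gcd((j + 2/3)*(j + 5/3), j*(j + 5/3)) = j + 5/3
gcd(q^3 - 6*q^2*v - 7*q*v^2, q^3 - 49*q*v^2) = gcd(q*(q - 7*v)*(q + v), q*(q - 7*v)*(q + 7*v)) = q^2 - 7*q*v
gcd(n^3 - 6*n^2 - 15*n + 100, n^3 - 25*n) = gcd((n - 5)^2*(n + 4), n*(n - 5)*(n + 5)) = n - 5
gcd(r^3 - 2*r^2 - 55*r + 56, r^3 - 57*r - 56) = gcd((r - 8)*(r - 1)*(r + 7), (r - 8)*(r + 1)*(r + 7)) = r^2 - r - 56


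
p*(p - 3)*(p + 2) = p^3 - p^2 - 6*p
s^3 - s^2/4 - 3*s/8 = s*(s - 3/4)*(s + 1/2)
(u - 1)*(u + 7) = u^2 + 6*u - 7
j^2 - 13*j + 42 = (j - 7)*(j - 6)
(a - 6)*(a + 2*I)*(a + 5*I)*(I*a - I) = I*a^4 - 7*a^3 - 7*I*a^3 + 49*a^2 - 4*I*a^2 - 42*a + 70*I*a - 60*I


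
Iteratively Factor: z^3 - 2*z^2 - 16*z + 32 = (z - 2)*(z^2 - 16) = (z - 4)*(z - 2)*(z + 4)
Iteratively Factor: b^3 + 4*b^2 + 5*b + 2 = (b + 1)*(b^2 + 3*b + 2) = (b + 1)*(b + 2)*(b + 1)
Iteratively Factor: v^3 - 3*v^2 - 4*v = (v - 4)*(v^2 + v) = (v - 4)*(v + 1)*(v)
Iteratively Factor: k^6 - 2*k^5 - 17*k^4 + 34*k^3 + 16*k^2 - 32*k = (k - 2)*(k^5 - 17*k^3 + 16*k) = k*(k - 2)*(k^4 - 17*k^2 + 16) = k*(k - 2)*(k - 1)*(k^3 + k^2 - 16*k - 16) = k*(k - 2)*(k - 1)*(k + 1)*(k^2 - 16) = k*(k - 2)*(k - 1)*(k + 1)*(k + 4)*(k - 4)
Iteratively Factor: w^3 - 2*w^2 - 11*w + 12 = (w - 4)*(w^2 + 2*w - 3) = (w - 4)*(w - 1)*(w + 3)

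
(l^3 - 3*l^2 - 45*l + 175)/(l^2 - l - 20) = (l^2 + 2*l - 35)/(l + 4)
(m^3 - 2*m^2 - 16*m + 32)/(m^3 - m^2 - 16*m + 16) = (m - 2)/(m - 1)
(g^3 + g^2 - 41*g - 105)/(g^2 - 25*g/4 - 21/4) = 4*(g^2 + 8*g + 15)/(4*g + 3)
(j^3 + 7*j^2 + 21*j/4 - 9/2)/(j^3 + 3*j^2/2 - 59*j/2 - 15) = (4*j^2 + 4*j - 3)/(2*(2*j^2 - 9*j - 5))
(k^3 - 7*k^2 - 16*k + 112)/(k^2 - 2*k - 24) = (k^2 - 11*k + 28)/(k - 6)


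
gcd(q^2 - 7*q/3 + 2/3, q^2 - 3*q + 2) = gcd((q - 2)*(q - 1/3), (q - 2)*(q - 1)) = q - 2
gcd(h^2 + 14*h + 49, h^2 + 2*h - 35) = h + 7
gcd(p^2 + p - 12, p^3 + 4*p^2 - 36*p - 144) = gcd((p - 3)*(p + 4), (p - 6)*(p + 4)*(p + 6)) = p + 4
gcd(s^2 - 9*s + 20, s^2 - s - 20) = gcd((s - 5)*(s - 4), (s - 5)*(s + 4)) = s - 5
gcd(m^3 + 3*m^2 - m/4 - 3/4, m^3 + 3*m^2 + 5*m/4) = m + 1/2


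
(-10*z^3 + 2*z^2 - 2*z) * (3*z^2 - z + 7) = -30*z^5 + 16*z^4 - 78*z^3 + 16*z^2 - 14*z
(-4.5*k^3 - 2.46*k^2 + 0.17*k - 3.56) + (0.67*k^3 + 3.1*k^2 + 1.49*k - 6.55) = -3.83*k^3 + 0.64*k^2 + 1.66*k - 10.11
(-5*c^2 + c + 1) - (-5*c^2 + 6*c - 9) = 10 - 5*c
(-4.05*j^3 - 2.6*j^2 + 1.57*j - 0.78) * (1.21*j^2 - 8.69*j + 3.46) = -4.9005*j^5 + 32.0485*j^4 + 10.4807*j^3 - 23.5831*j^2 + 12.2104*j - 2.6988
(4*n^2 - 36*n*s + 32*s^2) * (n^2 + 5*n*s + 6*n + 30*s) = 4*n^4 - 16*n^3*s + 24*n^3 - 148*n^2*s^2 - 96*n^2*s + 160*n*s^3 - 888*n*s^2 + 960*s^3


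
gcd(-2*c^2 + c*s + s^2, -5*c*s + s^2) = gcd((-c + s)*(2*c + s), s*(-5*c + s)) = 1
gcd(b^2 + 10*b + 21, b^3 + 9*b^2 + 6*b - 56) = b + 7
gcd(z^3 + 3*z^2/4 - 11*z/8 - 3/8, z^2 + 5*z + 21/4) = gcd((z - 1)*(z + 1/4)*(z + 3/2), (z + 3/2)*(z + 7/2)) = z + 3/2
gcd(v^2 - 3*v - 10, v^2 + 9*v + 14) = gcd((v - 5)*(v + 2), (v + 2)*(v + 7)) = v + 2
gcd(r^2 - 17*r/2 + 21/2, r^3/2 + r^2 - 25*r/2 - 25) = 1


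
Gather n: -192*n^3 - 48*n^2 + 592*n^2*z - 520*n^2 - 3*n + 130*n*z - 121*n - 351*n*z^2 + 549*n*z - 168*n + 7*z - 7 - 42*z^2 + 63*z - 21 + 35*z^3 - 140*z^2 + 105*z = -192*n^3 + n^2*(592*z - 568) + n*(-351*z^2 + 679*z - 292) + 35*z^3 - 182*z^2 + 175*z - 28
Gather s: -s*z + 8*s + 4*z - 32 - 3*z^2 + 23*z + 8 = s*(8 - z) - 3*z^2 + 27*z - 24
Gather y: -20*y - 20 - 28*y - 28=-48*y - 48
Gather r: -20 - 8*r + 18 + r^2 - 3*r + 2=r^2 - 11*r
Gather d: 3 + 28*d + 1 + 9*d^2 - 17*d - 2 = 9*d^2 + 11*d + 2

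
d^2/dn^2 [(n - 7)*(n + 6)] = 2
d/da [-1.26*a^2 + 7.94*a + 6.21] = 7.94 - 2.52*a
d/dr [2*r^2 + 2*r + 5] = 4*r + 2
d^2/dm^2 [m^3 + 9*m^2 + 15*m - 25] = 6*m + 18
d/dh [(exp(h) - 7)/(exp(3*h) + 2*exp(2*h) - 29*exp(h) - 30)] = (-(exp(h) - 7)*(3*exp(2*h) + 4*exp(h) - 29) + exp(3*h) + 2*exp(2*h) - 29*exp(h) - 30)*exp(h)/(exp(3*h) + 2*exp(2*h) - 29*exp(h) - 30)^2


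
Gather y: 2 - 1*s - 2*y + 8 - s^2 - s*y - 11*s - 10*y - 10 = -s^2 - 12*s + y*(-s - 12)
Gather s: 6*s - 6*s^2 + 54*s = -6*s^2 + 60*s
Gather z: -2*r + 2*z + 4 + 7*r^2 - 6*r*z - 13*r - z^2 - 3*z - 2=7*r^2 - 15*r - z^2 + z*(-6*r - 1) + 2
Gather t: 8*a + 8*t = 8*a + 8*t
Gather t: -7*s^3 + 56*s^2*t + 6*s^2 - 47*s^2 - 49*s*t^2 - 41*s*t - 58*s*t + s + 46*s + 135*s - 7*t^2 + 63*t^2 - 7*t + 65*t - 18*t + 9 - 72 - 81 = -7*s^3 - 41*s^2 + 182*s + t^2*(56 - 49*s) + t*(56*s^2 - 99*s + 40) - 144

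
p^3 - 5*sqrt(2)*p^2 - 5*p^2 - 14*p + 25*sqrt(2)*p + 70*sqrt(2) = (p - 7)*(p + 2)*(p - 5*sqrt(2))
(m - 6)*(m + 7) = m^2 + m - 42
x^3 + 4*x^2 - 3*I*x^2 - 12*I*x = x*(x + 4)*(x - 3*I)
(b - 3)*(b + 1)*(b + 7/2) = b^3 + 3*b^2/2 - 10*b - 21/2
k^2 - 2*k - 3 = (k - 3)*(k + 1)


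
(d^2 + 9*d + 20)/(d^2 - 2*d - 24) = (d + 5)/(d - 6)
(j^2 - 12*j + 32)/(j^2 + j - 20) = (j - 8)/(j + 5)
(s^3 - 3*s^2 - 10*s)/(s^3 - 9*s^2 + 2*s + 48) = s*(s - 5)/(s^2 - 11*s + 24)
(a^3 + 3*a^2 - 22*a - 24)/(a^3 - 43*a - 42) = (a - 4)/(a - 7)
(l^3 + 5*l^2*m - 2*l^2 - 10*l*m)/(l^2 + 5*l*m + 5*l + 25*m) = l*(l - 2)/(l + 5)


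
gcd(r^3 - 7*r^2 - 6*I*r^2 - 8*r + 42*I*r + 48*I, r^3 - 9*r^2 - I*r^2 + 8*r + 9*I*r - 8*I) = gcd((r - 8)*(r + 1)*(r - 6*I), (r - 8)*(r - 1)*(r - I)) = r - 8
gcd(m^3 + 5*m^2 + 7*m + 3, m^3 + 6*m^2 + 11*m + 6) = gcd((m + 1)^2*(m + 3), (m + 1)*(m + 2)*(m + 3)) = m^2 + 4*m + 3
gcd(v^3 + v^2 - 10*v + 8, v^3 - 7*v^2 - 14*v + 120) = v + 4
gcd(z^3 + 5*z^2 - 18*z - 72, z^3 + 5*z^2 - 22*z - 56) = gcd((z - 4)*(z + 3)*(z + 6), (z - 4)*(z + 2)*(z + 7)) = z - 4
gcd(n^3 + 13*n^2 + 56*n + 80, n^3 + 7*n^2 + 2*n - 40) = n^2 + 9*n + 20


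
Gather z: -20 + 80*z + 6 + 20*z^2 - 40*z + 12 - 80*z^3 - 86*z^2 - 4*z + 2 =-80*z^3 - 66*z^2 + 36*z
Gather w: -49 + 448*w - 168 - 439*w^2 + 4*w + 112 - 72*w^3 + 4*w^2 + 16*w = -72*w^3 - 435*w^2 + 468*w - 105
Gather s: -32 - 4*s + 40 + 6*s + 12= 2*s + 20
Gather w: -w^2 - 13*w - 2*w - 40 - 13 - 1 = -w^2 - 15*w - 54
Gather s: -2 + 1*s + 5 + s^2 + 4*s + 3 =s^2 + 5*s + 6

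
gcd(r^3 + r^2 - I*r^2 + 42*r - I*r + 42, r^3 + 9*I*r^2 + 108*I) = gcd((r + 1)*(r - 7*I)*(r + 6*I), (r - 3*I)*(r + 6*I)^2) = r + 6*I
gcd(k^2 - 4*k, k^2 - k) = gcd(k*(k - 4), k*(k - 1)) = k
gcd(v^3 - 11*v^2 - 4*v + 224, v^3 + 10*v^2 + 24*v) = v + 4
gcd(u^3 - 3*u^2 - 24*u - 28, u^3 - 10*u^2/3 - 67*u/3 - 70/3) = u^2 - 5*u - 14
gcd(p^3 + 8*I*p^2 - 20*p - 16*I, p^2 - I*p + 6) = p + 2*I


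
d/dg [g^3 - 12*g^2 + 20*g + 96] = 3*g^2 - 24*g + 20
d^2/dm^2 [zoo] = 0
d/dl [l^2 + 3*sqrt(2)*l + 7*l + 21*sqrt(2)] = 2*l + 3*sqrt(2) + 7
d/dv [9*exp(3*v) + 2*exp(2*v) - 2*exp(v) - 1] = (27*exp(2*v) + 4*exp(v) - 2)*exp(v)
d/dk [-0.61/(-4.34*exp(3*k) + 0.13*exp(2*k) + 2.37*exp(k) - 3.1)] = (-7.9422*exp(2*k) + 0.1586*exp(k) + 1.4457)*exp(k)/(4.34*exp(3*k) - 0.13*exp(2*k) - 2.37*exp(k) + 3.1)^2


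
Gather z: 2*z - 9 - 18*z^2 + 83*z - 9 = -18*z^2 + 85*z - 18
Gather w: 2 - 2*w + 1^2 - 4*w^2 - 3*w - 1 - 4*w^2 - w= -8*w^2 - 6*w + 2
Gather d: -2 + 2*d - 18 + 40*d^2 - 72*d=40*d^2 - 70*d - 20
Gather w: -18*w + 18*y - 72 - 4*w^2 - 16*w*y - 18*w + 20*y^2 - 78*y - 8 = -4*w^2 + w*(-16*y - 36) + 20*y^2 - 60*y - 80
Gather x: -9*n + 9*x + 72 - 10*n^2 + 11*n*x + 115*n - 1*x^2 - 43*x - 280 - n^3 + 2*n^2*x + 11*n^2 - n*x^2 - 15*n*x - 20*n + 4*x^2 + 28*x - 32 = -n^3 + n^2 + 86*n + x^2*(3 - n) + x*(2*n^2 - 4*n - 6) - 240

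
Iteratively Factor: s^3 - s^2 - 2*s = (s)*(s^2 - s - 2) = s*(s - 2)*(s + 1)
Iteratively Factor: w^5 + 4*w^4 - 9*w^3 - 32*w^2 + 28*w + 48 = (w - 2)*(w^4 + 6*w^3 + 3*w^2 - 26*w - 24) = (w - 2)^2*(w^3 + 8*w^2 + 19*w + 12) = (w - 2)^2*(w + 4)*(w^2 + 4*w + 3) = (w - 2)^2*(w + 3)*(w + 4)*(w + 1)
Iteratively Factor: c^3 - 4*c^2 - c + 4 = (c - 1)*(c^2 - 3*c - 4) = (c - 1)*(c + 1)*(c - 4)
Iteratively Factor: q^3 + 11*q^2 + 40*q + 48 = (q + 4)*(q^2 + 7*q + 12) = (q + 4)^2*(q + 3)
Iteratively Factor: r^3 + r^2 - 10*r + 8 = (r - 2)*(r^2 + 3*r - 4) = (r - 2)*(r - 1)*(r + 4)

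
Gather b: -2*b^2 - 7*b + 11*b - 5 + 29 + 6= -2*b^2 + 4*b + 30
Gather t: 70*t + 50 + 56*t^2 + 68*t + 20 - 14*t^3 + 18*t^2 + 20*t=-14*t^3 + 74*t^2 + 158*t + 70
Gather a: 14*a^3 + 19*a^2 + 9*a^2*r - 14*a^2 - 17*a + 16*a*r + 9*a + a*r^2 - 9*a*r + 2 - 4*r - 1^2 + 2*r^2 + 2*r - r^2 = 14*a^3 + a^2*(9*r + 5) + a*(r^2 + 7*r - 8) + r^2 - 2*r + 1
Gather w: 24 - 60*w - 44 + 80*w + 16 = 20*w - 4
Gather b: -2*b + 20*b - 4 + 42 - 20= 18*b + 18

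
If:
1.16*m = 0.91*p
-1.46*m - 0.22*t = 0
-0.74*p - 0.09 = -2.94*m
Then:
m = 0.05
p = 0.06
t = -0.30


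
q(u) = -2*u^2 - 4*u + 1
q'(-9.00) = 32.00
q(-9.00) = -125.00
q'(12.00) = -52.00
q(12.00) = -335.00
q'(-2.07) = 4.28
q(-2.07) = 0.71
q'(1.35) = -9.40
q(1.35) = -8.04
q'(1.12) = -8.48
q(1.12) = -5.99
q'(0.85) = -7.40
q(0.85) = -3.84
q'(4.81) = -23.24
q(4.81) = -64.51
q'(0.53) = -6.12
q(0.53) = -1.68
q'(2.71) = -14.84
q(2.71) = -24.53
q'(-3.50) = 10.00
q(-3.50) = -9.50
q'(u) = -4*u - 4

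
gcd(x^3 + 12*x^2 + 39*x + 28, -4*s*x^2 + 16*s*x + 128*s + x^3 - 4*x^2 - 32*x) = x + 4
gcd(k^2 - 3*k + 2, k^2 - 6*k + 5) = k - 1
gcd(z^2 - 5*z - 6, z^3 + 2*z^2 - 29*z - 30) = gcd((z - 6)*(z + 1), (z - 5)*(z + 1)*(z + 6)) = z + 1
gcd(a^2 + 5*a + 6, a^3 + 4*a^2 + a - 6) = a^2 + 5*a + 6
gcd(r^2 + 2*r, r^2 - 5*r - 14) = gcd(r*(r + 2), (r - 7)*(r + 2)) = r + 2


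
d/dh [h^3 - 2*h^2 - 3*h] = 3*h^2 - 4*h - 3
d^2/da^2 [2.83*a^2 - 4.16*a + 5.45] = 5.66000000000000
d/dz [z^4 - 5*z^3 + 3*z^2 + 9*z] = 4*z^3 - 15*z^2 + 6*z + 9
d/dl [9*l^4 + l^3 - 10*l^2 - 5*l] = 36*l^3 + 3*l^2 - 20*l - 5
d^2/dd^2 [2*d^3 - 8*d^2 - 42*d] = 12*d - 16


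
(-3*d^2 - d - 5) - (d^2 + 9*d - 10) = -4*d^2 - 10*d + 5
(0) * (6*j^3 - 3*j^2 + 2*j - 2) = 0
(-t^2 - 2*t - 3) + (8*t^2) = 7*t^2 - 2*t - 3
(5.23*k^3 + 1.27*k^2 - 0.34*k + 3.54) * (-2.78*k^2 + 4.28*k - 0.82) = -14.5394*k^5 + 18.8538*k^4 + 2.0922*k^3 - 12.3378*k^2 + 15.43*k - 2.9028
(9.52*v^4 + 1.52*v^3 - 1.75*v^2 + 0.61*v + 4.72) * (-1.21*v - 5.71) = -11.5192*v^5 - 56.1984*v^4 - 6.5617*v^3 + 9.2544*v^2 - 9.1943*v - 26.9512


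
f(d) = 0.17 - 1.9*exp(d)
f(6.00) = -766.34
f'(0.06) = -2.02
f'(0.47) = -3.04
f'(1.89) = -12.58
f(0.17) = -2.08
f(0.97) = -4.84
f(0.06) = -1.85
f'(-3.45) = -0.06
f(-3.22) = 0.09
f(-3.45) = 0.11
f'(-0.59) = -1.05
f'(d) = -1.9*exp(d)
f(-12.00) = 0.17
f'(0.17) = -2.25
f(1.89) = -12.41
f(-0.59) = -0.88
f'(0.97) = -5.01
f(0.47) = -2.87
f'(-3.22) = -0.08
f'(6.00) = -766.51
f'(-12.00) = 0.00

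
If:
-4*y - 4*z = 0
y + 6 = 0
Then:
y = -6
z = 6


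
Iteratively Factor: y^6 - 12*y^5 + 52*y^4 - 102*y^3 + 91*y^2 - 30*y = (y - 1)*(y^5 - 11*y^4 + 41*y^3 - 61*y^2 + 30*y) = y*(y - 1)*(y^4 - 11*y^3 + 41*y^2 - 61*y + 30) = y*(y - 5)*(y - 1)*(y^3 - 6*y^2 + 11*y - 6) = y*(y - 5)*(y - 3)*(y - 1)*(y^2 - 3*y + 2) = y*(y - 5)*(y - 3)*(y - 1)^2*(y - 2)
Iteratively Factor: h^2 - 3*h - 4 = (h + 1)*(h - 4)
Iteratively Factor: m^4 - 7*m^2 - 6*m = (m - 3)*(m^3 + 3*m^2 + 2*m) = (m - 3)*(m + 1)*(m^2 + 2*m) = (m - 3)*(m + 1)*(m + 2)*(m)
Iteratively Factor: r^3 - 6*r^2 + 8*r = (r - 4)*(r^2 - 2*r) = r*(r - 4)*(r - 2)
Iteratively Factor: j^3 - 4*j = (j - 2)*(j^2 + 2*j) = (j - 2)*(j + 2)*(j)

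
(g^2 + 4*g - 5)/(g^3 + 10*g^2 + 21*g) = (g^2 + 4*g - 5)/(g*(g^2 + 10*g + 21))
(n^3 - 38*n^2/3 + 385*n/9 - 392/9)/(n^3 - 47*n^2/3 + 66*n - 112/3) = (9*n^2 - 42*n + 49)/(3*(3*n^2 - 23*n + 14))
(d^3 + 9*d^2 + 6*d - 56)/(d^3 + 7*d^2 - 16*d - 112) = (d - 2)/(d - 4)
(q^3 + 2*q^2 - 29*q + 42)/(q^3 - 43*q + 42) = (q^2 - 5*q + 6)/(q^2 - 7*q + 6)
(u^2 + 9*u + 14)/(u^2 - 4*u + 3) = (u^2 + 9*u + 14)/(u^2 - 4*u + 3)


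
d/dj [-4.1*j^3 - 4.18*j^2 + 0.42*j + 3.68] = -12.3*j^2 - 8.36*j + 0.42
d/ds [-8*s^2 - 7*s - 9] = -16*s - 7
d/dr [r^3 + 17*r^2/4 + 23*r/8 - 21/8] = 3*r^2 + 17*r/2 + 23/8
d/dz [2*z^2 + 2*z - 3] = 4*z + 2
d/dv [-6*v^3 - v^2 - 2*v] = -18*v^2 - 2*v - 2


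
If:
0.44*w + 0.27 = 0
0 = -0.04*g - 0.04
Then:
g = -1.00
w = -0.61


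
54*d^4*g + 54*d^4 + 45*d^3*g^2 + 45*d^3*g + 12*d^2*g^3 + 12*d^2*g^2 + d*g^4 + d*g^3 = (3*d + g)^2*(6*d + g)*(d*g + d)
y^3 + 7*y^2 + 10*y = y*(y + 2)*(y + 5)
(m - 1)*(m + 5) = m^2 + 4*m - 5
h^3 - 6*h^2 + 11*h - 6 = (h - 3)*(h - 2)*(h - 1)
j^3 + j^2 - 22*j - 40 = (j - 5)*(j + 2)*(j + 4)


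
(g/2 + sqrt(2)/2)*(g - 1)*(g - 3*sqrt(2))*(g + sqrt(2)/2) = g^4/2 - 3*sqrt(2)*g^3/4 - g^3/2 - 4*g^2 + 3*sqrt(2)*g^2/4 - 3*sqrt(2)*g/2 + 4*g + 3*sqrt(2)/2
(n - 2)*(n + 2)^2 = n^3 + 2*n^2 - 4*n - 8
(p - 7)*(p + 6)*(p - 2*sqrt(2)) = p^3 - 2*sqrt(2)*p^2 - p^2 - 42*p + 2*sqrt(2)*p + 84*sqrt(2)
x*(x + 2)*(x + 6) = x^3 + 8*x^2 + 12*x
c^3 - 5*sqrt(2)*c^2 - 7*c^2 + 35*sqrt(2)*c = c*(c - 7)*(c - 5*sqrt(2))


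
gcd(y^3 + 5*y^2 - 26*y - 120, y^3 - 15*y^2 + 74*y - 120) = y - 5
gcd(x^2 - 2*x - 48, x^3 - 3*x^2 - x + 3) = 1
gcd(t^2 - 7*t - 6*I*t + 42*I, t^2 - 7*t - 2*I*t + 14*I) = t - 7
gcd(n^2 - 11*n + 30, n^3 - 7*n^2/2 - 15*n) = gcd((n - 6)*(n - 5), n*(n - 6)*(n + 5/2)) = n - 6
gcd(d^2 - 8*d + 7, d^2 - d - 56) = 1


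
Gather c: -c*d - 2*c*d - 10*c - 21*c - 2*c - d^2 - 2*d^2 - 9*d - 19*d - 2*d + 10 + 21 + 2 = c*(-3*d - 33) - 3*d^2 - 30*d + 33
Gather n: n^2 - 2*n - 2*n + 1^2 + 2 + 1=n^2 - 4*n + 4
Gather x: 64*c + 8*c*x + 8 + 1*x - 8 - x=8*c*x + 64*c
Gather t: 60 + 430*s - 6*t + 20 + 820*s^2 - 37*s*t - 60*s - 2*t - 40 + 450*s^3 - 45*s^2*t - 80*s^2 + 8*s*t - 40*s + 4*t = 450*s^3 + 740*s^2 + 330*s + t*(-45*s^2 - 29*s - 4) + 40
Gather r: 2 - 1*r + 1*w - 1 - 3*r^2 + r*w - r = -3*r^2 + r*(w - 2) + w + 1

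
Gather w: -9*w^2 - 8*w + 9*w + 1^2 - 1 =-9*w^2 + w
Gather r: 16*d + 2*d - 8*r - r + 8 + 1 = 18*d - 9*r + 9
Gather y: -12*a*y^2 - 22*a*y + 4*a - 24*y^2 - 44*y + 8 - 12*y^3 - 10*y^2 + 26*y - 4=4*a - 12*y^3 + y^2*(-12*a - 34) + y*(-22*a - 18) + 4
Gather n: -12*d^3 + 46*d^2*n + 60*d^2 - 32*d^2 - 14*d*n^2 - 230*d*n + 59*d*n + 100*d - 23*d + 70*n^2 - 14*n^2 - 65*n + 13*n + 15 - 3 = -12*d^3 + 28*d^2 + 77*d + n^2*(56 - 14*d) + n*(46*d^2 - 171*d - 52) + 12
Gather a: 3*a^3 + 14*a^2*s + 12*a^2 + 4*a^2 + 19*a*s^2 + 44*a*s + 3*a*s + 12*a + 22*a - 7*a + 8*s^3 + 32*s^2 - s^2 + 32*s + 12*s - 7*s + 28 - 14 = 3*a^3 + a^2*(14*s + 16) + a*(19*s^2 + 47*s + 27) + 8*s^3 + 31*s^2 + 37*s + 14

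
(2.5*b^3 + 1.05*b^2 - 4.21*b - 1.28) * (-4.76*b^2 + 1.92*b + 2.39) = -11.9*b^5 - 0.198*b^4 + 28.0306*b^3 + 0.5191*b^2 - 12.5195*b - 3.0592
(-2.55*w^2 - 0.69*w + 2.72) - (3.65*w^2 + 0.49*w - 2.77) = -6.2*w^2 - 1.18*w + 5.49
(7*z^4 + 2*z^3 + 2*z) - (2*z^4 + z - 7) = 5*z^4 + 2*z^3 + z + 7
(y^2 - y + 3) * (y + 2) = y^3 + y^2 + y + 6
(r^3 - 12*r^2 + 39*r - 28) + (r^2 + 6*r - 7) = r^3 - 11*r^2 + 45*r - 35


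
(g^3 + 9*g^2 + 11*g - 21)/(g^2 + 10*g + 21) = g - 1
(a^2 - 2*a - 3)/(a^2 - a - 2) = (a - 3)/(a - 2)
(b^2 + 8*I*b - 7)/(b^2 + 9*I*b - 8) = (b + 7*I)/(b + 8*I)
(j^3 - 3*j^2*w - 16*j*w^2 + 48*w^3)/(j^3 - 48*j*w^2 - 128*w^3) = (-j^2 + 7*j*w - 12*w^2)/(-j^2 + 4*j*w + 32*w^2)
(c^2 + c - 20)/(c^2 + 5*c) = (c - 4)/c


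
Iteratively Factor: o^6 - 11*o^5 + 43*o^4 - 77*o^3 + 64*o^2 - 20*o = (o - 5)*(o^5 - 6*o^4 + 13*o^3 - 12*o^2 + 4*o) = (o - 5)*(o - 1)*(o^4 - 5*o^3 + 8*o^2 - 4*o) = (o - 5)*(o - 2)*(o - 1)*(o^3 - 3*o^2 + 2*o) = (o - 5)*(o - 2)*(o - 1)^2*(o^2 - 2*o) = (o - 5)*(o - 2)^2*(o - 1)^2*(o)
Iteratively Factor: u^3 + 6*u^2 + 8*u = (u)*(u^2 + 6*u + 8) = u*(u + 4)*(u + 2)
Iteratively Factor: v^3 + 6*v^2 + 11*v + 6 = (v + 3)*(v^2 + 3*v + 2) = (v + 2)*(v + 3)*(v + 1)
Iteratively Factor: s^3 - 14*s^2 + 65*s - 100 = (s - 4)*(s^2 - 10*s + 25) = (s - 5)*(s - 4)*(s - 5)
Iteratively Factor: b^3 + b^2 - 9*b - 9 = (b - 3)*(b^2 + 4*b + 3) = (b - 3)*(b + 3)*(b + 1)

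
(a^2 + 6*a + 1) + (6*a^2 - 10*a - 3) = 7*a^2 - 4*a - 2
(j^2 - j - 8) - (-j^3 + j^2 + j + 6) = j^3 - 2*j - 14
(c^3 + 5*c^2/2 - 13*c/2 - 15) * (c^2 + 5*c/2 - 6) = c^5 + 5*c^4 - 25*c^3/4 - 185*c^2/4 + 3*c/2 + 90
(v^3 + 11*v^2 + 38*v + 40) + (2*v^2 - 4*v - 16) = v^3 + 13*v^2 + 34*v + 24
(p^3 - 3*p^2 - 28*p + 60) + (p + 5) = p^3 - 3*p^2 - 27*p + 65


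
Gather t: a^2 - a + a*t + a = a^2 + a*t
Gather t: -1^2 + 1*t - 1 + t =2*t - 2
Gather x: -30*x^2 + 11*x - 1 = -30*x^2 + 11*x - 1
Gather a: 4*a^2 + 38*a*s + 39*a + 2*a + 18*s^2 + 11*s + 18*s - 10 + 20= 4*a^2 + a*(38*s + 41) + 18*s^2 + 29*s + 10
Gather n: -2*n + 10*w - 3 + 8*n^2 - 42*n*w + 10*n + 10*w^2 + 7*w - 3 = 8*n^2 + n*(8 - 42*w) + 10*w^2 + 17*w - 6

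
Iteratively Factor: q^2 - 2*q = (q - 2)*(q)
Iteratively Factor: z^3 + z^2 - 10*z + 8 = (z + 4)*(z^2 - 3*z + 2) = (z - 1)*(z + 4)*(z - 2)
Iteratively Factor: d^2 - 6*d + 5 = (d - 5)*(d - 1)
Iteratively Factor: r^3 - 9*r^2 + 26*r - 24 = (r - 3)*(r^2 - 6*r + 8) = (r - 3)*(r - 2)*(r - 4)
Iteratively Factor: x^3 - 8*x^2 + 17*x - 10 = (x - 1)*(x^2 - 7*x + 10) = (x - 5)*(x - 1)*(x - 2)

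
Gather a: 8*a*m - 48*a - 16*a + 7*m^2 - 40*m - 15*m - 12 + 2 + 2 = a*(8*m - 64) + 7*m^2 - 55*m - 8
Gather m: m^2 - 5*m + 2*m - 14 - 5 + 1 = m^2 - 3*m - 18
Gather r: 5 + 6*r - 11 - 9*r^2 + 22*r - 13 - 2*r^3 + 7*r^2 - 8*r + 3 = -2*r^3 - 2*r^2 + 20*r - 16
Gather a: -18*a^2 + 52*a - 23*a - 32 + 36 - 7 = -18*a^2 + 29*a - 3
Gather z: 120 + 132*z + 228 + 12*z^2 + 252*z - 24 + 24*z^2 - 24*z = 36*z^2 + 360*z + 324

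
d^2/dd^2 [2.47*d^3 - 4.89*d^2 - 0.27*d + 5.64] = 14.82*d - 9.78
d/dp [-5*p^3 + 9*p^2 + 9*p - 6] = -15*p^2 + 18*p + 9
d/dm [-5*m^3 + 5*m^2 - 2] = 5*m*(2 - 3*m)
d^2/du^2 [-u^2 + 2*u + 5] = -2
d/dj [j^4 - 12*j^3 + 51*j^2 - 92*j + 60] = 4*j^3 - 36*j^2 + 102*j - 92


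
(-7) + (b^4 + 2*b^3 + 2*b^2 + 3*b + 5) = b^4 + 2*b^3 + 2*b^2 + 3*b - 2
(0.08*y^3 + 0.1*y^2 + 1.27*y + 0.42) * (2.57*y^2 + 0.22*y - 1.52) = 0.2056*y^5 + 0.2746*y^4 + 3.1643*y^3 + 1.2068*y^2 - 1.838*y - 0.6384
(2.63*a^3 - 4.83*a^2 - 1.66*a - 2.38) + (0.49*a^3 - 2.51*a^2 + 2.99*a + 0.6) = 3.12*a^3 - 7.34*a^2 + 1.33*a - 1.78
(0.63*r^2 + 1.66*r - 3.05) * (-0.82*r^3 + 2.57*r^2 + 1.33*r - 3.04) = -0.5166*r^5 + 0.2579*r^4 + 7.6051*r^3 - 7.5459*r^2 - 9.1029*r + 9.272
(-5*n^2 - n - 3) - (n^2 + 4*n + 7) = -6*n^2 - 5*n - 10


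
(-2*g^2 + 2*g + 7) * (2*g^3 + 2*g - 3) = -4*g^5 + 4*g^4 + 10*g^3 + 10*g^2 + 8*g - 21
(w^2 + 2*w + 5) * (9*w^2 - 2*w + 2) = 9*w^4 + 16*w^3 + 43*w^2 - 6*w + 10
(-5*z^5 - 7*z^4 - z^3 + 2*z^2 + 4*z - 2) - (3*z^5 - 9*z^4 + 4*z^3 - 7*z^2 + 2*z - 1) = -8*z^5 + 2*z^4 - 5*z^3 + 9*z^2 + 2*z - 1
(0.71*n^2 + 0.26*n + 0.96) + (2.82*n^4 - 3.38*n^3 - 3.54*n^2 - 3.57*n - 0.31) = 2.82*n^4 - 3.38*n^3 - 2.83*n^2 - 3.31*n + 0.65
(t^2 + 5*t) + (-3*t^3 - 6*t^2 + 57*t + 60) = -3*t^3 - 5*t^2 + 62*t + 60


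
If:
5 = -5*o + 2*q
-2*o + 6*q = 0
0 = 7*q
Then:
No Solution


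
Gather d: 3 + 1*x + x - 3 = 2*x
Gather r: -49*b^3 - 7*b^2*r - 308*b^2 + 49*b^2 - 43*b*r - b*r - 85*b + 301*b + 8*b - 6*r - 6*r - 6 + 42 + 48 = -49*b^3 - 259*b^2 + 224*b + r*(-7*b^2 - 44*b - 12) + 84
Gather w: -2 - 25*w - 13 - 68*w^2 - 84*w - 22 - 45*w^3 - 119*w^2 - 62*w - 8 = -45*w^3 - 187*w^2 - 171*w - 45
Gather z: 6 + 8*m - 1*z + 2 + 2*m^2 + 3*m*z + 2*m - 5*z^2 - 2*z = 2*m^2 + 10*m - 5*z^2 + z*(3*m - 3) + 8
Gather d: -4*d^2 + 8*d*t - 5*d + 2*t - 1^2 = -4*d^2 + d*(8*t - 5) + 2*t - 1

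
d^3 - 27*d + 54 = (d - 3)^2*(d + 6)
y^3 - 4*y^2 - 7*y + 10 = (y - 5)*(y - 1)*(y + 2)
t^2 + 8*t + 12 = (t + 2)*(t + 6)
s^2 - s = s*(s - 1)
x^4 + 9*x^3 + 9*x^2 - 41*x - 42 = (x - 2)*(x + 1)*(x + 3)*(x + 7)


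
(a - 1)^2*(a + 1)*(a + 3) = a^4 + 2*a^3 - 4*a^2 - 2*a + 3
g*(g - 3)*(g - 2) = g^3 - 5*g^2 + 6*g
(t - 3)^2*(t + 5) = t^3 - t^2 - 21*t + 45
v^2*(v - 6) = v^3 - 6*v^2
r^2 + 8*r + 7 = (r + 1)*(r + 7)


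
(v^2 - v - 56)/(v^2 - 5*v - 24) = (v + 7)/(v + 3)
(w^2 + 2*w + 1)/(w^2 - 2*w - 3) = (w + 1)/(w - 3)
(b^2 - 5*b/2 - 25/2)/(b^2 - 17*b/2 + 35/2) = (2*b + 5)/(2*b - 7)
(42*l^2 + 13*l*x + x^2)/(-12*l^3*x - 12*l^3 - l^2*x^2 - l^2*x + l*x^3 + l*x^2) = (42*l^2 + 13*l*x + x^2)/(l*(-12*l^2*x - 12*l^2 - l*x^2 - l*x + x^3 + x^2))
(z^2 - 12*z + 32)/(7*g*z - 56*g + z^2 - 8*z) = (z - 4)/(7*g + z)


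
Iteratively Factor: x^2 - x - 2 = (x - 2)*(x + 1)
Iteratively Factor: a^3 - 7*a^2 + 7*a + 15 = (a - 3)*(a^2 - 4*a - 5) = (a - 3)*(a + 1)*(a - 5)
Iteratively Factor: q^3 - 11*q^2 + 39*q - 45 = (q - 5)*(q^2 - 6*q + 9) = (q - 5)*(q - 3)*(q - 3)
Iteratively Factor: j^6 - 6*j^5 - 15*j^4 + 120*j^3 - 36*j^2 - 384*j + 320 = (j - 2)*(j^5 - 4*j^4 - 23*j^3 + 74*j^2 + 112*j - 160) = (j - 2)*(j + 4)*(j^4 - 8*j^3 + 9*j^2 + 38*j - 40) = (j - 4)*(j - 2)*(j + 4)*(j^3 - 4*j^2 - 7*j + 10) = (j - 5)*(j - 4)*(j - 2)*(j + 4)*(j^2 + j - 2) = (j - 5)*(j - 4)*(j - 2)*(j + 2)*(j + 4)*(j - 1)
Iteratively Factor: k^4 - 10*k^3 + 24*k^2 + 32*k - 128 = (k - 4)*(k^3 - 6*k^2 + 32) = (k - 4)^2*(k^2 - 2*k - 8) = (k - 4)^3*(k + 2)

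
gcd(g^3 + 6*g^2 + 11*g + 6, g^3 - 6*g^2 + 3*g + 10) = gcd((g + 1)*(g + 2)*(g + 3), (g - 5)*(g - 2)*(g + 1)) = g + 1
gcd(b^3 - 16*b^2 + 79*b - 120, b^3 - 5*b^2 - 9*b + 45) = b^2 - 8*b + 15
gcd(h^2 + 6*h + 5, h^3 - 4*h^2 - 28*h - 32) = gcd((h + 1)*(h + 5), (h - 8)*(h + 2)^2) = 1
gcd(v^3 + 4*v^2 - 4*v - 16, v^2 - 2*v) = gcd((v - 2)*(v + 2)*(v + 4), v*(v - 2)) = v - 2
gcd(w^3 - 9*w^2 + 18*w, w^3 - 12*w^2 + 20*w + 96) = w - 6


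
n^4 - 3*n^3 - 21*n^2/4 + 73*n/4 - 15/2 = (n - 3)*(n - 2)*(n - 1/2)*(n + 5/2)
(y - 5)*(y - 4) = y^2 - 9*y + 20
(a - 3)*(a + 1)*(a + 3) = a^3 + a^2 - 9*a - 9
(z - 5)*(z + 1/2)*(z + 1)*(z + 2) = z^4 - 3*z^3/2 - 14*z^2 - 33*z/2 - 5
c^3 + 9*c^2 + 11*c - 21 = (c - 1)*(c + 3)*(c + 7)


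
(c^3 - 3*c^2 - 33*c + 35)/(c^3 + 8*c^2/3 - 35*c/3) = 3*(c^2 - 8*c + 7)/(c*(3*c - 7))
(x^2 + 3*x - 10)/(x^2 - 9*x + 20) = (x^2 + 3*x - 10)/(x^2 - 9*x + 20)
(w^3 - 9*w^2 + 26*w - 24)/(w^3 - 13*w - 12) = (w^2 - 5*w + 6)/(w^2 + 4*w + 3)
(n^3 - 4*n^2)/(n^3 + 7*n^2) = (n - 4)/(n + 7)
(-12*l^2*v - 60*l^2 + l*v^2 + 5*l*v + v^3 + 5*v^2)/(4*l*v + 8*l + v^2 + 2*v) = (-3*l*v - 15*l + v^2 + 5*v)/(v + 2)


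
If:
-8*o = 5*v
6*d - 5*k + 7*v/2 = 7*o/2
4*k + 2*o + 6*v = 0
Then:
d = -31*v/16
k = -19*v/16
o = -5*v/8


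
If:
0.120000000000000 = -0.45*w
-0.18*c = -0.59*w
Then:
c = -0.87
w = -0.27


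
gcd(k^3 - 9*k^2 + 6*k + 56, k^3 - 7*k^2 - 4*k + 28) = k^2 - 5*k - 14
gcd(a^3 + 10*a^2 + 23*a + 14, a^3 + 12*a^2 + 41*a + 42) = a^2 + 9*a + 14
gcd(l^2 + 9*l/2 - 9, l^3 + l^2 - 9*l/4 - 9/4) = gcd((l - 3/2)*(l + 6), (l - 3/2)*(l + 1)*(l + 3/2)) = l - 3/2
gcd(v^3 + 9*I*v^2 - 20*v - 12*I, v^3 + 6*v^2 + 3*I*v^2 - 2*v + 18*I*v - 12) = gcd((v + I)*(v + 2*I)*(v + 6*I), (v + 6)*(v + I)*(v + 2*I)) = v^2 + 3*I*v - 2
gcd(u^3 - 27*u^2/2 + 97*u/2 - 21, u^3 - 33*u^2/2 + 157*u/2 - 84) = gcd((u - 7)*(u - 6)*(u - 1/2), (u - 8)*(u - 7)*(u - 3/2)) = u - 7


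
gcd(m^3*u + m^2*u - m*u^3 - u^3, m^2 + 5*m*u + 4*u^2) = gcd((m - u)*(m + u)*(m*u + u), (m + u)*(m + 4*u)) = m + u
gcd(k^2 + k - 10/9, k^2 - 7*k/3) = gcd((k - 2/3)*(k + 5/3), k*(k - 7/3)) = 1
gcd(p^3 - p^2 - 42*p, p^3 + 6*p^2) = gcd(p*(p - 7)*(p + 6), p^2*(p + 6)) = p^2 + 6*p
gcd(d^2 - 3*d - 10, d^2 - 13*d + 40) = d - 5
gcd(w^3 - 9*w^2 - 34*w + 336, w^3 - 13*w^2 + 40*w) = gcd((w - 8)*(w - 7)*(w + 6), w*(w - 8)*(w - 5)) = w - 8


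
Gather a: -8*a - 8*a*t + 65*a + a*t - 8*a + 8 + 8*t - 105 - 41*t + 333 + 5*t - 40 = a*(49 - 7*t) - 28*t + 196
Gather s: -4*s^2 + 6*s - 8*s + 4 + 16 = -4*s^2 - 2*s + 20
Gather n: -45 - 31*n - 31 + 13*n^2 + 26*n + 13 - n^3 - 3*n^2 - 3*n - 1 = -n^3 + 10*n^2 - 8*n - 64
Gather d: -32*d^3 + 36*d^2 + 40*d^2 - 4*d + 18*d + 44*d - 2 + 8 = -32*d^3 + 76*d^2 + 58*d + 6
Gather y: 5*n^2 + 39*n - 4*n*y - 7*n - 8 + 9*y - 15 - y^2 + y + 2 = 5*n^2 + 32*n - y^2 + y*(10 - 4*n) - 21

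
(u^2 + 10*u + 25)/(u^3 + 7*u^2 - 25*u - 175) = (u + 5)/(u^2 + 2*u - 35)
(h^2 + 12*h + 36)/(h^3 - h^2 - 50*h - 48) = (h + 6)/(h^2 - 7*h - 8)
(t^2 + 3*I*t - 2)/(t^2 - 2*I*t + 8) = (t + I)/(t - 4*I)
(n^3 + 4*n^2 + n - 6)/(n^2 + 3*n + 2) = (n^2 + 2*n - 3)/(n + 1)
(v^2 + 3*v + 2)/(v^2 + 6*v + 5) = (v + 2)/(v + 5)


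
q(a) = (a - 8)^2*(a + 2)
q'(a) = (a - 8)^2 + (a + 2)*(2*a - 16) = (a - 8)*(3*a - 4)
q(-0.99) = 81.63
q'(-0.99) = 62.66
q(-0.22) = 120.27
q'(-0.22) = 38.31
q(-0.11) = 124.31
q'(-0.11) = 35.12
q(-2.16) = -16.52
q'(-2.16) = 106.48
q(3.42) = 113.69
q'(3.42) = -28.67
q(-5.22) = -562.75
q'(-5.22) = 259.91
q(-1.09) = 75.19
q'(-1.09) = 66.08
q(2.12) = 142.45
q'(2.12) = -13.88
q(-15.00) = -6877.00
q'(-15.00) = 1127.00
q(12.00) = 224.00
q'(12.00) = 128.00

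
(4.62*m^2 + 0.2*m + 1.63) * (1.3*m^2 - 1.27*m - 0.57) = 6.006*m^4 - 5.6074*m^3 - 0.7684*m^2 - 2.1841*m - 0.9291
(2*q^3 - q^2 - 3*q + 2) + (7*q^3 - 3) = 9*q^3 - q^2 - 3*q - 1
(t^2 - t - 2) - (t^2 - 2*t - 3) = t + 1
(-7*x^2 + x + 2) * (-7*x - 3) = 49*x^3 + 14*x^2 - 17*x - 6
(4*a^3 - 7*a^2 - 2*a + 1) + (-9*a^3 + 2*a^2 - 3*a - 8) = -5*a^3 - 5*a^2 - 5*a - 7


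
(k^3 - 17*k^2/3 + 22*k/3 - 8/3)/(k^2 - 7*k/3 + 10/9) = 3*(k^2 - 5*k + 4)/(3*k - 5)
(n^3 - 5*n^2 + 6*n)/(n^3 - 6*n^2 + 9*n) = (n - 2)/(n - 3)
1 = 1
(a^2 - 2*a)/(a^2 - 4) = a/(a + 2)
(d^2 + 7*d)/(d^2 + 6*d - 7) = d/(d - 1)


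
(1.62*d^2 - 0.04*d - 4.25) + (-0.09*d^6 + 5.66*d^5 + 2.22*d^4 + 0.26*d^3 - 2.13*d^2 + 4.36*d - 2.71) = -0.09*d^6 + 5.66*d^5 + 2.22*d^4 + 0.26*d^3 - 0.51*d^2 + 4.32*d - 6.96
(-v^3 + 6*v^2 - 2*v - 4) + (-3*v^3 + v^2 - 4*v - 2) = -4*v^3 + 7*v^2 - 6*v - 6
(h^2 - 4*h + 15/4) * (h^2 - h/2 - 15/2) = h^4 - 9*h^3/2 - 7*h^2/4 + 225*h/8 - 225/8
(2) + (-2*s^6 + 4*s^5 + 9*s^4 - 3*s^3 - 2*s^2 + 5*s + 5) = -2*s^6 + 4*s^5 + 9*s^4 - 3*s^3 - 2*s^2 + 5*s + 7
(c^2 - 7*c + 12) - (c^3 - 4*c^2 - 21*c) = -c^3 + 5*c^2 + 14*c + 12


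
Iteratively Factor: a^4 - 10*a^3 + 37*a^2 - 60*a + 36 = (a - 3)*(a^3 - 7*a^2 + 16*a - 12) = (a - 3)^2*(a^2 - 4*a + 4) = (a - 3)^2*(a - 2)*(a - 2)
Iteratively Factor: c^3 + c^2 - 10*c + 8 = (c + 4)*(c^2 - 3*c + 2) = (c - 2)*(c + 4)*(c - 1)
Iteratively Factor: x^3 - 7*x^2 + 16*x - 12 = (x - 3)*(x^2 - 4*x + 4) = (x - 3)*(x - 2)*(x - 2)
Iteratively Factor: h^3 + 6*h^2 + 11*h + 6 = (h + 1)*(h^2 + 5*h + 6) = (h + 1)*(h + 3)*(h + 2)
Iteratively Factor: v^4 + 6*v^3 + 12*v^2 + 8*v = (v + 2)*(v^3 + 4*v^2 + 4*v) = (v + 2)^2*(v^2 + 2*v) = (v + 2)^3*(v)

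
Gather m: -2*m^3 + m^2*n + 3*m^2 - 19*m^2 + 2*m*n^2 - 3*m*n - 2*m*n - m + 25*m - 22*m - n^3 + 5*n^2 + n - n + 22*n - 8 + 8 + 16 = -2*m^3 + m^2*(n - 16) + m*(2*n^2 - 5*n + 2) - n^3 + 5*n^2 + 22*n + 16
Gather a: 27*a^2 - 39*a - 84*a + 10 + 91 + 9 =27*a^2 - 123*a + 110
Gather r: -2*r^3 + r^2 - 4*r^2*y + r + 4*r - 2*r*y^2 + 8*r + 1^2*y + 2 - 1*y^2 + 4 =-2*r^3 + r^2*(1 - 4*y) + r*(13 - 2*y^2) - y^2 + y + 6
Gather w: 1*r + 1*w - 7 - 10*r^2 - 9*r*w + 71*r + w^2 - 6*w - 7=-10*r^2 + 72*r + w^2 + w*(-9*r - 5) - 14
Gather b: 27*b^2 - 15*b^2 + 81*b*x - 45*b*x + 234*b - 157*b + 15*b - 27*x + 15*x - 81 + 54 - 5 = 12*b^2 + b*(36*x + 92) - 12*x - 32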